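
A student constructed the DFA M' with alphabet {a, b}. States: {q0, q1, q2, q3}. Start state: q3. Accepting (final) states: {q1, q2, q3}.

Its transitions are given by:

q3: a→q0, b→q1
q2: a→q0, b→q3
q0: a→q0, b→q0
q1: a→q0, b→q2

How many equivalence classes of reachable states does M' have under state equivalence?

2

Every state is reachable, so we keep all 4.
P0 = {q1,q2,q3} | {q0}.
No further refinement is possible. Final partition (2 blocks): {q1,q2,q3} | {q0}.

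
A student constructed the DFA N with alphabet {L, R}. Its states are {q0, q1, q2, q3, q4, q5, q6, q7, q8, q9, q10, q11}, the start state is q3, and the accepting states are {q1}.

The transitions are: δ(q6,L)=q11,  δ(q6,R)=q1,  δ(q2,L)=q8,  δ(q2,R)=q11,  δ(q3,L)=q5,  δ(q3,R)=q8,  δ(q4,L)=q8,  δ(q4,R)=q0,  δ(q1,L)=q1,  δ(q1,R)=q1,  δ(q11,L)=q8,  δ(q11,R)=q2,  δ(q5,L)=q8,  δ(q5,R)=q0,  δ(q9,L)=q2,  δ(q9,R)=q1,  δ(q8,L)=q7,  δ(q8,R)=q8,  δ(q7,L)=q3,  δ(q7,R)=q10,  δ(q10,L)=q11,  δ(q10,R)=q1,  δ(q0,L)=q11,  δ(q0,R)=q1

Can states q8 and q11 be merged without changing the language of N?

No

First remove the unreachable states {q4,q6,q9}; 9 states remain.
P0 = {q1} | {q0,q2,q3,q5,q7,q8,q10,q11}.
On input R, block {q0,q2,q3,q5,q7,q8,q10,q11} splits into {q2,q3,q5,q7,q8,q11} and {q0,q10}.
On input R, block {q2,q3,q5,q7,q8,q11} splits into {q2,q3,q8,q11} and {q5,q7}.
Split {q2,q3,q8,q11} by δ(·,L) → {q2,q11} and {q3,q8}.
No further refinement is possible. Final partition (5 blocks): {q1} | {q2,q11} | {q0,q10} | {q5,q7} | {q3,q8}.
q8 and q11 end up in different blocks, so they are distinguishable. For instance, the string 'LRR' is accepted from only q8.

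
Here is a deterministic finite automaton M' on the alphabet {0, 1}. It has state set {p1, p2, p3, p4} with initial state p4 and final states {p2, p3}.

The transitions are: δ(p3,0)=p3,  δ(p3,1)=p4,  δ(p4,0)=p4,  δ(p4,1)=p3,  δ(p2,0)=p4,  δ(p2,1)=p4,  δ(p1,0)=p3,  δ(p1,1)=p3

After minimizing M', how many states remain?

2

Reachable states from the start: {p3,p4}. Unreachable: {p1,p2} — drop them.
Start with accepting vs non-accepting: {p3} | {p4}.
The partition is now stable with 2 blocks: {p3} | {p4}.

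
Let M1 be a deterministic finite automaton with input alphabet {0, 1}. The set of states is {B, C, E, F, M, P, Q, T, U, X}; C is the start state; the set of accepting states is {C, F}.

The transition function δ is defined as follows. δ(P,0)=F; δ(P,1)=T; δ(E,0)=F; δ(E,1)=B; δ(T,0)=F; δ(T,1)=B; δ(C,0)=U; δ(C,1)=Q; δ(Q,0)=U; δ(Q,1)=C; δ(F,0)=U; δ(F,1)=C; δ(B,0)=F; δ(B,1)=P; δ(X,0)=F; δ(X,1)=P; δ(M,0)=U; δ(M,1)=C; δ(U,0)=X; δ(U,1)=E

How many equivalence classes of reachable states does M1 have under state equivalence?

5

States {M} cannot be reached from the start state, so discard them.
Initial partition by acceptance: {C,F} | {B,E,P,Q,T,U,X}.
On input 1, block {C,F} splits into {F} and {C}.
On input 0, block {B,E,P,Q,T,U,X} splits into {B,E,P,T,X} and {Q,U}.
Split {Q,U} by δ(·,0) → {Q} and {U}.
Stable partition: {F} | {B,E,P,T,X} | {C} | {Q} | {U} — 5 equivalence classes.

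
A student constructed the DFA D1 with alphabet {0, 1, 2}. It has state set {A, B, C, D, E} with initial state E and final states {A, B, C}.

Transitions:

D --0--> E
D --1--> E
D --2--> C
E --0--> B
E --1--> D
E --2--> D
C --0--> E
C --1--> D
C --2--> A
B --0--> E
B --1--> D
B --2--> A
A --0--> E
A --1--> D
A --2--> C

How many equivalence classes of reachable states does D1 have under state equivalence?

3

Every state is reachable, so we keep all 5.
P0 = {A,B,C} | {D,E}.
Refine {D,E} on symbol 0: members go to different blocks, giving {D} and {E}.
Stable partition: {A,B,C} | {D} | {E} — 3 equivalence classes.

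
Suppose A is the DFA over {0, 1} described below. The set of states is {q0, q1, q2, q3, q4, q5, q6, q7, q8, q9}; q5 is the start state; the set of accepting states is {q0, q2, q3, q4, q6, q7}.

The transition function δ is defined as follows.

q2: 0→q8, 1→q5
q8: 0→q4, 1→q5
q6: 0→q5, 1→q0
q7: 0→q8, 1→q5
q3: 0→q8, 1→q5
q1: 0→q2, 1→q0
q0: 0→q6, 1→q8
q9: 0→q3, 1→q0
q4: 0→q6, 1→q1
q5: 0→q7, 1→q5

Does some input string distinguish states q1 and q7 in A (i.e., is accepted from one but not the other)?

First remove the unreachable states {q3,q9}; 8 states remain.
Start with accepting vs non-accepting: {q0,q2,q4,q6,q7} | {q1,q5,q8}.
Split {q0,q2,q4,q6,q7} by δ(·,0) → {q2,q6,q7} and {q0,q4}.
Refine {q2,q6,q7} on symbol 1: members go to different blocks, giving {q2,q7} and {q6}.
Refine {q1,q5,q8} on symbol 0: members go to different blocks, giving {q1,q5} and {q8}.
On input 1, block {q1,q5} splits into {q1} and {q5}.
Split {q0,q4} by δ(·,1) → {q0} and {q4}.
Stable partition: {q2,q7} | {q1} | {q0} | {q6} | {q8} | {q5} | {q4} — 7 equivalence classes.
q1 and q7 end up in different blocks, so they are distinguishable. For instance, the string 'ε' is accepted from only q7.

Yes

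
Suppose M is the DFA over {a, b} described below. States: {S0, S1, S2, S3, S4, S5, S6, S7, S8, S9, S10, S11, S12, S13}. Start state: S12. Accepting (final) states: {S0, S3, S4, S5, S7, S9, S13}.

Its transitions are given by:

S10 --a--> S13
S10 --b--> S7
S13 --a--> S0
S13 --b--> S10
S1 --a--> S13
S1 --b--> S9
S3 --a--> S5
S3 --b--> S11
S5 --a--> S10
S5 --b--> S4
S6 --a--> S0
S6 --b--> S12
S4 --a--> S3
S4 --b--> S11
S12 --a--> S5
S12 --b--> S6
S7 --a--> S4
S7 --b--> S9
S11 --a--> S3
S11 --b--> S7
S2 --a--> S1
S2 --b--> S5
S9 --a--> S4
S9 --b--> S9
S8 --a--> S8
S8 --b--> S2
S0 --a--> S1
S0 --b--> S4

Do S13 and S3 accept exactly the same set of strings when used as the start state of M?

First remove the unreachable states {S2,S8}; 12 states remain.
P0 = {S0,S3,S4,S5,S7,S9,S13} | {S1,S6,S10,S11,S12}.
Split {S0,S3,S4,S5,S7,S9,S13} by δ(·,a) → {S3,S4,S7,S9,S13} and {S0,S5}.
On input a, block {S3,S4,S7,S9,S13} splits into {S4,S7,S9} and {S3,S13}.
Split {S4,S7,S9} by δ(·,a) → {S7,S9} and {S4}.
Refine {S1,S6,S10,S11,S12} on symbol a: members go to different blocks, giving {S1,S10,S11} and {S6,S12}.
No further refinement is possible. Final partition (6 blocks): {S7,S9} | {S1,S10,S11} | {S0,S5} | {S3,S13} | {S4} | {S6,S12}.
S13 and S3 lie in the same block of the stable partition, so they are equivalent — no string distinguishes them.

Yes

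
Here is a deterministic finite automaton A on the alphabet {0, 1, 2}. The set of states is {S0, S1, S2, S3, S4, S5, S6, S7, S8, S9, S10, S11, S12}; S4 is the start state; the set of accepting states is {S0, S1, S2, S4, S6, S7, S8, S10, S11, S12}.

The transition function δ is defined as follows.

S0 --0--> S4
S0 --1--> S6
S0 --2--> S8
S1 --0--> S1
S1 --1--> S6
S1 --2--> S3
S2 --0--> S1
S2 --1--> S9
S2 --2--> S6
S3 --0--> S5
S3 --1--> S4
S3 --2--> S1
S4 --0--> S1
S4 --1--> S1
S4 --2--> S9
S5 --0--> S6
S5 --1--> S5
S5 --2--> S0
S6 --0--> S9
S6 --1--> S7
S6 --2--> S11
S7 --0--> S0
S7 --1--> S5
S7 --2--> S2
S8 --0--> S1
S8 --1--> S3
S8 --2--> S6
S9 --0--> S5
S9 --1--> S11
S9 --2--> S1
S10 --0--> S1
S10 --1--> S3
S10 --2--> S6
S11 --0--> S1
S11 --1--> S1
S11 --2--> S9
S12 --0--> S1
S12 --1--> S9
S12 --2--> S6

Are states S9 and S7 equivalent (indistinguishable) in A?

States {S10,S12} cannot be reached from the start state, so discard them.
Start with accepting vs non-accepting: {S0,S1,S2,S4,S6,S7,S8,S11} | {S3,S5,S9}.
Split {S0,S1,S2,S4,S6,S7,S8,S11} by δ(·,0) → {S0,S1,S2,S4,S7,S8,S11} and {S6}.
On input 1, block {S0,S1,S2,S4,S7,S8,S11} splits into {S2,S7,S8} and {S0,S1} and {S4,S11}.
Refine {S2,S7,S8} on symbol 2: members go to different blocks, giving {S2,S8} and {S7}.
On input 0, block {S3,S5,S9} splits into {S3,S9} and {S5}.
On input 0, block {S0,S1} splits into {S0} and {S1}.
The partition is now stable with 8 blocks: {S2,S8} | {S3,S9} | {S6} | {S0} | {S4,S11} | {S7} | {S5} | {S1}.
S9 and S7 end up in different blocks, so they are distinguishable. For instance, the string 'ε' is accepted from only S7.

No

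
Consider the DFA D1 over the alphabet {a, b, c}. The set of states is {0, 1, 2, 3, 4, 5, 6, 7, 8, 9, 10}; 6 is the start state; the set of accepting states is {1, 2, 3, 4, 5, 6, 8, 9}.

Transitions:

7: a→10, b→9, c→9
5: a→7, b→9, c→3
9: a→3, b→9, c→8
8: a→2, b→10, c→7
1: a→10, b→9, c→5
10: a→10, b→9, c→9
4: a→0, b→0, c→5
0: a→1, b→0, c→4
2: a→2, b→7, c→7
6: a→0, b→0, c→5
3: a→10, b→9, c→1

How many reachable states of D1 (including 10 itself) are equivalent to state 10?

2

P0 = {1,2,3,4,5,6,8,9} | {0,7,10}.
Split {1,2,3,4,5,6,8,9} by δ(·,a) → {1,3,4,5,6} and {2,8,9}.
Refine {1,3,4,5,6} on symbol b: members go to different blocks, giving {1,3,5} and {4,6}.
On input a, block {0,7,10} splits into {7,10} and {0}.
Refine {2,8,9} on symbol a: members go to different blocks, giving {2,8} and {9}.
The partition is now stable with 6 blocks: {1,3,5} | {7,10} | {2,8} | {4,6} | {0} | {9}.
State 10 belongs to the block {7,10}, which has 2 states.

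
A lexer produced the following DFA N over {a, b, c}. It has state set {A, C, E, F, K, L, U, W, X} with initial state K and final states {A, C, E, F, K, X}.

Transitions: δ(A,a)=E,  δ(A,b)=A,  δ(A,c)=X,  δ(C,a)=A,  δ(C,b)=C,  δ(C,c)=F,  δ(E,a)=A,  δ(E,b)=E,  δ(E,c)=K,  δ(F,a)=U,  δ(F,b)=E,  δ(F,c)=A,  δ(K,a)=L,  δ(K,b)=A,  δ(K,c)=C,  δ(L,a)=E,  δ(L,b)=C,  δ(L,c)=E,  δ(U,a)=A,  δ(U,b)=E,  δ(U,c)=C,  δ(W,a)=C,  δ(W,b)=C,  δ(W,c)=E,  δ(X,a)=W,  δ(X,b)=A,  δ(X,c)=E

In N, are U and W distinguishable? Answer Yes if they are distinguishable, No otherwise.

Start with accepting vs non-accepting: {A,C,E,F,K,X} | {L,U,W}.
Split {A,C,E,F,K,X} by δ(·,a) → {F,K,X} and {A,C,E}.
Stable partition: {F,K,X} | {L,U,W} | {A,C,E} — 3 equivalence classes.
U and W lie in the same block of the stable partition, so they are equivalent — no string distinguishes them.

No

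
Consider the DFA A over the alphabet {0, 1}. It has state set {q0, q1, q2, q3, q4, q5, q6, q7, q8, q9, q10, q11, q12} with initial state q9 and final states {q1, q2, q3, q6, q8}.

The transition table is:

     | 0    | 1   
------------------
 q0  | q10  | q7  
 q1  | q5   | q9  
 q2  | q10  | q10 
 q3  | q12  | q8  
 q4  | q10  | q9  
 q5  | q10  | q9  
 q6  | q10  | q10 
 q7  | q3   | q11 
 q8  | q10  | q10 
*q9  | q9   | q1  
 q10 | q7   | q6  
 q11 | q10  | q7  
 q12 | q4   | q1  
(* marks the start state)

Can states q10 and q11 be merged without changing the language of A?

Reachable states from the start: {q1,q3,q4,q5,q6,q7,q8,q9,q10,q11,q12}. Unreachable: {q0,q2} — drop them.
Initial partition by acceptance: {q1,q3,q6,q8} | {q4,q5,q7,q9,q10,q11,q12}.
On input 1, block {q1,q3,q6,q8} splits into {q1,q6,q8} and {q3}.
Refine {q4,q5,q7,q9,q10,q11,q12} on symbol 0: members go to different blocks, giving {q4,q5,q9,q10,q11,q12} and {q7}.
Refine {q4,q5,q9,q10,q11,q12} on symbol 0: members go to different blocks, giving {q4,q5,q9,q11,q12} and {q10}.
On input 0, block {q1,q6,q8} splits into {q6,q8} and {q1}.
Refine {q4,q5,q9,q11,q12} on symbol 0: members go to different blocks, giving {q4,q5,q11} and {q9,q12}.
Refine {q4,q5,q11} on symbol 1: members go to different blocks, giving {q4,q5} and {q11}.
On input 0, block {q9,q12} splits into {q9} and {q12}.
Stable partition: {q6,q8} | {q4,q5} | {q3} | {q7} | {q10} | {q1} | {q9} | {q11} | {q12} — 9 equivalence classes.
q10 and q11 end up in different blocks, so they are distinguishable. For instance, the string '1' is accepted from only q10.

No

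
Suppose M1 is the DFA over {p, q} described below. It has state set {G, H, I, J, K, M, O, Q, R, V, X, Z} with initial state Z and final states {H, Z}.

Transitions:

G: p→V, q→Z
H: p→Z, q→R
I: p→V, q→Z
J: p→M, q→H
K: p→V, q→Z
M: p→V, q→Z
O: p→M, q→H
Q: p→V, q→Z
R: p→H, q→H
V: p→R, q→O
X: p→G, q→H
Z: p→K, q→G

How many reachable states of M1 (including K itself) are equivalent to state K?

3

States {I,J,Q,X} cannot be reached from the start state, so discard them.
P0 = {H,Z} | {G,K,M,O,R,V}.
On input p, block {H,Z} splits into {Z} and {H}.
Split {G,K,M,O,R,V} by δ(·,p) → {G,K,M,O,V} and {R}.
Refine {G,K,M,O,V} on symbol p: members go to different blocks, giving {G,K,M,O} and {V}.
On input p, block {G,K,M,O} splits into {G,K,M} and {O}.
The partition is now stable with 6 blocks: {Z} | {G,K,M} | {H} | {R} | {V} | {O}.
The equivalence class containing K is {G,K,M}, of size 3.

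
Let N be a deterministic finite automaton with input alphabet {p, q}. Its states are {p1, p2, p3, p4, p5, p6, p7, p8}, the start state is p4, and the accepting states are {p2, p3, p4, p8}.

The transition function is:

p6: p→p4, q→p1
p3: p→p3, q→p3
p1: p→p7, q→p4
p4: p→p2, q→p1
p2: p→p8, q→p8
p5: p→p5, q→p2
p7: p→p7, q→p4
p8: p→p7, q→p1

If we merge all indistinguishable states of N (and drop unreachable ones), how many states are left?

First remove the unreachable states {p3,p5,p6}; 5 states remain.
P0 = {p2,p4,p8} | {p1,p7}.
On input p, block {p2,p4,p8} splits into {p2,p4} and {p8}.
Refine {p2,p4} on symbol p: members go to different blocks, giving {p2} and {p4}.
The partition is now stable with 4 blocks: {p2} | {p1,p7} | {p8} | {p4}.

4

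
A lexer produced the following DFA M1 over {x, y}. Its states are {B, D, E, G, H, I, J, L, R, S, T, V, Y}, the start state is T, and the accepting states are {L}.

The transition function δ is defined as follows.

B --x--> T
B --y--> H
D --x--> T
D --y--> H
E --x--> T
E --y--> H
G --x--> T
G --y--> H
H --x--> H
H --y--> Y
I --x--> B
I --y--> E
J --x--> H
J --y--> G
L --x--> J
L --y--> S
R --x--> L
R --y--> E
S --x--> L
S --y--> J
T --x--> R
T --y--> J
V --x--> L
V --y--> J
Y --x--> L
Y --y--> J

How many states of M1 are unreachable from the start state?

No path from T leads to B, D, I, V; the other 9 states are all reachable.

4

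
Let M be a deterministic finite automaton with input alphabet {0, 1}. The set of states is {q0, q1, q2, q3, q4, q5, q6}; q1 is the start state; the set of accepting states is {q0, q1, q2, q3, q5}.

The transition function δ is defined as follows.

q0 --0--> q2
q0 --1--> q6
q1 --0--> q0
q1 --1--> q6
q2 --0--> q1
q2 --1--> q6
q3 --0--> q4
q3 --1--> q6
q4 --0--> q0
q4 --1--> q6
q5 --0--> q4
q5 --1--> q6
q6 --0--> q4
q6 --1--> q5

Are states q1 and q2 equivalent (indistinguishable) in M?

Reachable states from the start: {q0,q1,q2,q4,q5,q6}. Unreachable: {q3} — drop them.
Initial partition by acceptance: {q0,q1,q2,q5} | {q4,q6}.
Split {q0,q1,q2,q5} by δ(·,0) → {q0,q1,q2} and {q5}.
Split {q4,q6} by δ(·,0) → {q4} and {q6}.
The partition is now stable with 4 blocks: {q0,q1,q2} | {q4} | {q5} | {q6}.
q1 and q2 lie in the same block of the stable partition, so they are equivalent — no string distinguishes them.

Yes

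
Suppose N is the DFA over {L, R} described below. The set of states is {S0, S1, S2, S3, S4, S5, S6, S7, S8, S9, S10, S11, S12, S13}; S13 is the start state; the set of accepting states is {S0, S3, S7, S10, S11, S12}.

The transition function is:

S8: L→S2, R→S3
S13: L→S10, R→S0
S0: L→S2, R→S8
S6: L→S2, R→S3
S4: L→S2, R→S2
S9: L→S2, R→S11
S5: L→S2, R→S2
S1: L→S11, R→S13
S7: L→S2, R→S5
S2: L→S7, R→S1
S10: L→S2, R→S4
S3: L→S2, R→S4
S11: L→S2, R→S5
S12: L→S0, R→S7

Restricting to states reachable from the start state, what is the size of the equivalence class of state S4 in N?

2

First remove the unreachable states {S6,S9,S12}; 11 states remain.
Initial partition by acceptance: {S0,S3,S7,S10,S11} | {S1,S2,S4,S5,S8,S13}.
Split {S1,S2,S4,S5,S8,S13} by δ(·,L) → {S1,S2,S13} and {S4,S5,S8}.
On input R, block {S1,S2,S13} splits into {S1,S2} and {S13}.
Refine {S1,S2} on symbol R: members go to different blocks, giving {S1} and {S2}.
Refine {S4,S5,S8} on symbol R: members go to different blocks, giving {S4,S5} and {S8}.
Refine {S0,S3,S7,S10,S11} on symbol R: members go to different blocks, giving {S3,S7,S10,S11} and {S0}.
Stable partition: {S3,S7,S10,S11} | {S1} | {S4,S5} | {S13} | {S2} | {S8} | {S0} — 7 equivalence classes.
The equivalence class containing S4 is {S4,S5}, of size 2.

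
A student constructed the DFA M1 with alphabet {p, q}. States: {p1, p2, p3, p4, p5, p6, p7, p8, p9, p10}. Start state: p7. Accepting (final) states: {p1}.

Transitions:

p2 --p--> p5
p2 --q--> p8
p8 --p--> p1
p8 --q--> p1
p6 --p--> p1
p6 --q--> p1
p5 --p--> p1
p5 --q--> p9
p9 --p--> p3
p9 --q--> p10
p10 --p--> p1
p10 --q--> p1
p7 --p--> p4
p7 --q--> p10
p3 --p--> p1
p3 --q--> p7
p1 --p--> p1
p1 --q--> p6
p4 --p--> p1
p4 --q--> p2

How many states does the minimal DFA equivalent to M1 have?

4

P0 = {p1} | {p2,p3,p4,p5,p6,p7,p8,p9,p10}.
On input p, block {p2,p3,p4,p5,p6,p7,p8,p9,p10} splits into {p3,p4,p5,p6,p8,p10} and {p2,p7,p9}.
Split {p3,p4,p5,p6,p8,p10} by δ(·,q) → {p3,p4,p5} and {p6,p8,p10}.
The partition is now stable with 4 blocks: {p1} | {p3,p4,p5} | {p2,p7,p9} | {p6,p8,p10}.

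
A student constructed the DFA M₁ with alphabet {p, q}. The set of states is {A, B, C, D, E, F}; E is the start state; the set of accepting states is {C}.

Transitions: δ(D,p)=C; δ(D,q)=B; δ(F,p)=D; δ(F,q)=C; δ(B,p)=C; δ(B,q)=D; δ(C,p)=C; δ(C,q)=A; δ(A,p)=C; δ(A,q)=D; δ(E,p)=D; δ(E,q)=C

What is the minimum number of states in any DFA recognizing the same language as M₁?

First remove the unreachable states {F}; 5 states remain.
Initial partition by acceptance: {C} | {A,B,D,E}.
On input p, block {A,B,D,E} splits into {A,B,D} and {E}.
No further refinement is possible. Final partition (3 blocks): {C} | {A,B,D} | {E}.

3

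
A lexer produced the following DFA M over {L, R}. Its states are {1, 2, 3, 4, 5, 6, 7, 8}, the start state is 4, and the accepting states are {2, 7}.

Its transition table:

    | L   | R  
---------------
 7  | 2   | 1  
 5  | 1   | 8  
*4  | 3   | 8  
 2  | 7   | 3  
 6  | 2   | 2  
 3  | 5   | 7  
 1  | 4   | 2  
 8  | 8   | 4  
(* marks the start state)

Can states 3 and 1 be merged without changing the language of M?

Yes

States {6} cannot be reached from the start state, so discard them.
P0 = {2,7} | {1,3,4,5,8}.
On input R, block {1,3,4,5,8} splits into {4,5,8} and {1,3}.
Refine {4,5,8} on symbol L: members go to different blocks, giving {4,5} and {8}.
Stable partition: {2,7} | {4,5} | {1,3} | {8} — 4 equivalence classes.
3 and 1 lie in the same block of the stable partition, so they are equivalent — no string distinguishes them.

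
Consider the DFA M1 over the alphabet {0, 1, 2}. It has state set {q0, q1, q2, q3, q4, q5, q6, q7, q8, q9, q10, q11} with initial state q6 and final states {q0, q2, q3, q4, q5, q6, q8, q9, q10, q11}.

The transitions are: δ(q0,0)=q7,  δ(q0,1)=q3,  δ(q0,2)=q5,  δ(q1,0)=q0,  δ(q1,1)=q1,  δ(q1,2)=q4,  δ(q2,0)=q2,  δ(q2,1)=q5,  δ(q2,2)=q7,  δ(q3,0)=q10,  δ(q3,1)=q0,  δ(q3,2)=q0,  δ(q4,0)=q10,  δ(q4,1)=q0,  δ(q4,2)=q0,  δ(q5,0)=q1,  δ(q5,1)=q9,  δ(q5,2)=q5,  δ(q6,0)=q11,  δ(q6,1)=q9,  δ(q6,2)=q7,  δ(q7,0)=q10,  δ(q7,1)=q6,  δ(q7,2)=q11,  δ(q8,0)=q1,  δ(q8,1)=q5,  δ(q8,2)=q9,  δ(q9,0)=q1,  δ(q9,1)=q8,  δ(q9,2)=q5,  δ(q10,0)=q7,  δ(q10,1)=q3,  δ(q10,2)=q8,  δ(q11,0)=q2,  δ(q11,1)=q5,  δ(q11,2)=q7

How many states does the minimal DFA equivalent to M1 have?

6

All states are reachable from the start state.
P0 = {q0,q2,q3,q4,q5,q6,q8,q9,q10,q11} | {q1,q7}.
On input 0, block {q0,q2,q3,q4,q5,q6,q8,q9,q10,q11} splits into {q0,q5,q8,q9,q10} and {q2,q3,q4,q6,q11}.
Split {q0,q5,q8,q9,q10} by δ(·,1) → {q5,q8,q9} and {q0,q10}.
Split {q1,q7} by δ(·,1) → {q1} and {q7}.
Split {q2,q3,q4,q6,q11} by δ(·,0) → {q2,q6,q11} and {q3,q4}.
No further refinement is possible. Final partition (6 blocks): {q5,q8,q9} | {q1} | {q2,q6,q11} | {q0,q10} | {q7} | {q3,q4}.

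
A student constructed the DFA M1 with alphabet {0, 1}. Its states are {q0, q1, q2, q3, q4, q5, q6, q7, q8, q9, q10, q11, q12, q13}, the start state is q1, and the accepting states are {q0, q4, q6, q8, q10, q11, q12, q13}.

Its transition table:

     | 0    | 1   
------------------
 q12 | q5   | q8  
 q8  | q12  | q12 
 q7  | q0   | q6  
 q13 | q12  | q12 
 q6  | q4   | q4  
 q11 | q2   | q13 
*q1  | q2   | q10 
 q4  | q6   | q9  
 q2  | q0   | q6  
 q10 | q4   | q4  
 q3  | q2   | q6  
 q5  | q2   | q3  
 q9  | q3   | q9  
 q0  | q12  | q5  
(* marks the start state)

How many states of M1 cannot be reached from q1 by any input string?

Starting at q1 and following transitions, the reachable set is {q0, q1, q2, q3, q4, q5, q6, q8, q9, q10, q12}. That leaves q7, q11, q13 unreachable — 3 in total.

3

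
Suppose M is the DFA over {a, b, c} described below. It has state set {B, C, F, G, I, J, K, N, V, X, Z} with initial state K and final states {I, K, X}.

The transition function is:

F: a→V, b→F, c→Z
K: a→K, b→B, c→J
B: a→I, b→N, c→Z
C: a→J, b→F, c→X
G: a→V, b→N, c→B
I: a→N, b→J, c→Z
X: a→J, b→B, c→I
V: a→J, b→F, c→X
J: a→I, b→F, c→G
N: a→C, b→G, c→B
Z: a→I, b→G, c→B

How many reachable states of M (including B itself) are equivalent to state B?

Initial partition by acceptance: {I,K,X} | {B,C,F,G,J,N,V,Z}.
Refine {I,K,X} on symbol a: members go to different blocks, giving {I,X} and {K}.
On input c, block {I,X} splits into {I} and {X}.
Refine {B,C,F,G,J,N,V,Z} on symbol a: members go to different blocks, giving {C,F,G,N,V} and {B,J,Z}.
Refine {C,F,G,N,V} on symbol a: members go to different blocks, giving {F,G,N} and {C,V}.
Split {B,J,Z} by δ(·,c) → {B,Z} and {J}.
No further refinement is possible. Final partition (7 blocks): {I} | {F,G,N} | {K} | {X} | {B,Z} | {C,V} | {J}.
The equivalence class containing B is {B,Z}, of size 2.

2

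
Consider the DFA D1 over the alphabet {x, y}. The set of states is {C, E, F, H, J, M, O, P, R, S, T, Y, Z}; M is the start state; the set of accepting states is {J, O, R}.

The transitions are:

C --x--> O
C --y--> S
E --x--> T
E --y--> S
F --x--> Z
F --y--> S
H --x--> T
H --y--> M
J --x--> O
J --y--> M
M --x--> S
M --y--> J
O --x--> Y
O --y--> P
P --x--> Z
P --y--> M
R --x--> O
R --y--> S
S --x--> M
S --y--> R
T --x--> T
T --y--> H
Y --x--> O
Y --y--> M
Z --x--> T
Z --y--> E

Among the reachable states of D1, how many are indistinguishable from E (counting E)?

3

First remove the unreachable states {C,F}; 11 states remain.
P0 = {J,O,R} | {E,H,M,P,S,T,Y,Z}.
On input x, block {J,O,R} splits into {J,R} and {O}.
Split {E,H,M,P,S,T,Y,Z} by δ(·,x) → {E,H,M,P,S,T,Z} and {Y}.
Split {E,H,M,P,S,T,Z} by δ(·,y) → {E,H,P,T,Z} and {M,S}.
Split {E,H,P,T,Z} by δ(·,y) → {E,H,P} and {T,Z}.
The partition is now stable with 6 blocks: {J,R} | {E,H,P} | {O} | {Y} | {M,S} | {T,Z}.
The equivalence class containing E is {E,H,P}, of size 3.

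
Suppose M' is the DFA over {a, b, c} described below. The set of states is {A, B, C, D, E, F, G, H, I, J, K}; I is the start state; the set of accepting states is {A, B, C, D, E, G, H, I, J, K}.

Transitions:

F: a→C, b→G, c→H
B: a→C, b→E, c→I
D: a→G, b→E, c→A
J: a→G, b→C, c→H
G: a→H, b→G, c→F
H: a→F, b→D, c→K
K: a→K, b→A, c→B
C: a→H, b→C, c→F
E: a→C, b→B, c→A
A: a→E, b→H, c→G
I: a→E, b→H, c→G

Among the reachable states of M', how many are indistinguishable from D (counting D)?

States {J} cannot be reached from the start state, so discard them.
Initial partition by acceptance: {A,B,C,D,E,G,H,I,K} | {F}.
On input a, block {A,B,C,D,E,G,H,I,K} splits into {A,B,C,D,E,G,I,K} and {H}.
Split {A,B,C,D,E,G,I,K} by δ(·,a) → {A,B,D,E,I,K} and {C,G}.
Split {A,B,D,E,I,K} by δ(·,a) → {A,I,K} and {B,D,E}.
Split {A,I,K} by δ(·,a) → {A,I} and {K}.
The partition is now stable with 6 blocks: {A,I} | {F} | {H} | {C,G} | {B,D,E} | {K}.
State D belongs to the block {B,D,E}, which has 3 states.

3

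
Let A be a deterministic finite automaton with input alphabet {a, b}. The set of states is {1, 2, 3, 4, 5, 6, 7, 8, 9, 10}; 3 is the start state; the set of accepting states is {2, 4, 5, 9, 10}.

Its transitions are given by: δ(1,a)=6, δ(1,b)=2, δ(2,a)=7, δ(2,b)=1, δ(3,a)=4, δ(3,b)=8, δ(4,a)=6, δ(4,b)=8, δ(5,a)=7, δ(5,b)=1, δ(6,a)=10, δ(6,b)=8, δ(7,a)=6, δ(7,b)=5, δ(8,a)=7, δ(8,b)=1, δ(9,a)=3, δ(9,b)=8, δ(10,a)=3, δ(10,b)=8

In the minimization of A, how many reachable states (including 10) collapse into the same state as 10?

2

States {9} cannot be reached from the start state, so discard them.
Start with accepting vs non-accepting: {2,4,5,10} | {1,3,6,7,8}.
On input a, block {1,3,6,7,8} splits into {1,7,8} and {3,6}.
Refine {2,4,5,10} on symbol a: members go to different blocks, giving {2,5} and {4,10}.
Refine {1,7,8} on symbol a: members go to different blocks, giving {1,7} and {8}.
Stable partition: {2,5} | {1,7} | {3,6} | {4,10} | {8} — 5 equivalence classes.
State 10 belongs to the block {4,10}, which has 2 states.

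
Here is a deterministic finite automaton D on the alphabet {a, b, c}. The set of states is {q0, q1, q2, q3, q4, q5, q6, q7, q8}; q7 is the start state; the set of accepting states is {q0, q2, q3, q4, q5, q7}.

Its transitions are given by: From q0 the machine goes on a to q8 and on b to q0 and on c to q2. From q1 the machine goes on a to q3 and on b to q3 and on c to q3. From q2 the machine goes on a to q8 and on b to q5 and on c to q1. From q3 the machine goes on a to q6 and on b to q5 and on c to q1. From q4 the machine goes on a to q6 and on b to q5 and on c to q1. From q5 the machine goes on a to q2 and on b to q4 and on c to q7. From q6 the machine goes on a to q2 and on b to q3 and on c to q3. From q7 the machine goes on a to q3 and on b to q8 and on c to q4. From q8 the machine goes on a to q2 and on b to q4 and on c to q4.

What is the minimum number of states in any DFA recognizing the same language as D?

4

First remove the unreachable states {q0}; 8 states remain.
Initial partition by acceptance: {q2,q3,q4,q5,q7} | {q1,q6,q8}.
Refine {q2,q3,q4,q5,q7} on symbol a: members go to different blocks, giving {q2,q3,q4} and {q5,q7}.
On input b, block {q5,q7} splits into {q5} and {q7}.
The partition is now stable with 4 blocks: {q2,q3,q4} | {q1,q6,q8} | {q5} | {q7}.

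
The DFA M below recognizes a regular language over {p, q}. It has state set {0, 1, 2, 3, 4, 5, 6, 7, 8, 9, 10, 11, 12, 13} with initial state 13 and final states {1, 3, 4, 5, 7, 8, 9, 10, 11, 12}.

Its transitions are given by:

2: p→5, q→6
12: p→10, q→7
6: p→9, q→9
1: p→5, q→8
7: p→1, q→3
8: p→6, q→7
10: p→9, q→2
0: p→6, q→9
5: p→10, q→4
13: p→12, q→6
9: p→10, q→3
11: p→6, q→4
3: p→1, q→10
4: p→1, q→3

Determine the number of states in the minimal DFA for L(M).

9

Reachable states from the start: {1,2,3,4,5,6,7,8,9,10,12,13}. Unreachable: {0,11} — drop them.
P0 = {1,3,4,5,7,8,9,10,12} | {2,6,13}.
Refine {1,3,4,5,7,8,9,10,12} on symbol p: members go to different blocks, giving {1,3,4,5,7,9,10,12} and {8}.
On input q, block {1,3,4,5,7,9,10,12} splits into {3,4,5,7,9,12} and {1} and {10}.
On input p, block {3,4,5,7,9,12} splits into {3,4,7} and {5,9,12}.
Refine {3,4,7} on symbol q: members go to different blocks, giving {4,7} and {3}.
Split {2,6,13} by δ(·,q) → {2,13} and {6}.
Split {5,9,12} by δ(·,q) → {5,12} and {9}.
Stable partition: {4,7} | {2,13} | {8} | {1} | {10} | {5,12} | {3} | {6} | {9} — 9 equivalence classes.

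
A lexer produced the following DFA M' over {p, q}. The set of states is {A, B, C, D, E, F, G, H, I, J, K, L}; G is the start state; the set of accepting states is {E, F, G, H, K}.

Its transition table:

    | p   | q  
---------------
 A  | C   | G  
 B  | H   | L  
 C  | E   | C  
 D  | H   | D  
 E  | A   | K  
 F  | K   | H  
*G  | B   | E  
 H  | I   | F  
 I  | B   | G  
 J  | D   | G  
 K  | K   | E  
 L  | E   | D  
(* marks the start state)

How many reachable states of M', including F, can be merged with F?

Reachable states from the start: {A,B,C,D,E,F,G,H,I,K,L}. Unreachable: {J} — drop them.
P0 = {E,F,G,H,K} | {A,B,C,D,I,L}.
On input p, block {E,F,G,H,K} splits into {E,G,H} and {F,K}.
On input q, block {E,G,H} splits into {E,H} and {G}.
Split {A,B,C,D,I,L} by δ(·,p) → {B,C,D,L} and {A,I}.
The partition is now stable with 5 blocks: {E,H} | {B,C,D,L} | {F,K} | {G} | {A,I}.
The equivalence class containing F is {F,K}, of size 2.

2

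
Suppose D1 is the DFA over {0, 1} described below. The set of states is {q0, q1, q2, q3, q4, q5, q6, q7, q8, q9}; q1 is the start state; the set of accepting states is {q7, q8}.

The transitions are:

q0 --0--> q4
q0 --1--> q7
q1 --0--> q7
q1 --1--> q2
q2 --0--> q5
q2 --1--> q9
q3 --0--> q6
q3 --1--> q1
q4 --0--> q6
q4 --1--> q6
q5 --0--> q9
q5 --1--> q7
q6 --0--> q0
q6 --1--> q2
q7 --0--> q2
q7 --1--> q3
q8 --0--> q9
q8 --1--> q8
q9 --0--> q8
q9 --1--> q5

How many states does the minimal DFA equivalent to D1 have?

Initial partition by acceptance: {q7,q8} | {q0,q1,q2,q3,q4,q5,q6,q9}.
Split {q7,q8} by δ(·,1) → {q7} and {q8}.
Refine {q0,q1,q2,q3,q4,q5,q6,q9} on symbol 0: members go to different blocks, giving {q0,q2,q3,q4,q5,q6} and {q1} and {q9}.
Split {q0,q2,q3,q4,q5,q6} by δ(·,0) → {q0,q2,q3,q4,q6} and {q5}.
Refine {q0,q2,q3,q4,q6} on symbol 0: members go to different blocks, giving {q0,q3,q4,q6} and {q2}.
Split {q0,q3,q4,q6} by δ(·,1) → {q0} and {q3} and {q4} and {q6}.
No further refinement is possible. Final partition (10 blocks): {q7} | {q0} | {q8} | {q1} | {q9} | {q5} | {q2} | {q3} | {q4} | {q6}.

10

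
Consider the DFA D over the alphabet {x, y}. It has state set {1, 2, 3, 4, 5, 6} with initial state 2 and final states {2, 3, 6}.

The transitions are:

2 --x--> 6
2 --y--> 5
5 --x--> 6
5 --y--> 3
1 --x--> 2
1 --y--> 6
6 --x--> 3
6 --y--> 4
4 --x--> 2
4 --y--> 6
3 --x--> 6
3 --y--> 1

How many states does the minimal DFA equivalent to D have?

2

All states are reachable from the start state.
P0 = {2,3,6} | {1,4,5}.
Stable partition: {2,3,6} | {1,4,5} — 2 equivalence classes.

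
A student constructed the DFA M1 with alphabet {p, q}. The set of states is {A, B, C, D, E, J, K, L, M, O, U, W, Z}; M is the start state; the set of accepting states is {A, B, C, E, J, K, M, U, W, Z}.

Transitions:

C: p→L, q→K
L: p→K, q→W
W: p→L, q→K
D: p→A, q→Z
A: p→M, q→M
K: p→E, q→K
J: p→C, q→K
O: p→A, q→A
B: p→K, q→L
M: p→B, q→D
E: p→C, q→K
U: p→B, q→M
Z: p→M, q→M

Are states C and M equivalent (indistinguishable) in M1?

No

States {J,O,U} cannot be reached from the start state, so discard them.
Start with accepting vs non-accepting: {A,B,C,E,K,M,W,Z} | {D,L}.
Refine {A,B,C,E,K,M,W,Z} on symbol p: members go to different blocks, giving {A,B,E,K,M,Z} and {C,W}.
Split {A,B,E,K,M,Z} by δ(·,p) → {A,B,K,M,Z} and {E}.
Split {A,B,K,M,Z} by δ(·,p) → {A,B,M,Z} and {K}.
Split {A,B,M,Z} by δ(·,p) → {A,M,Z} and {B}.
Split {A,M,Z} by δ(·,p) → {A,Z} and {M}.
On input p, block {D,L} splits into {D} and {L}.
No further refinement is possible. Final partition (8 blocks): {A,Z} | {D} | {C,W} | {E} | {K} | {B} | {M} | {L}.
C and M end up in different blocks, so they are distinguishable. For instance, the string 'p' is accepted from only M.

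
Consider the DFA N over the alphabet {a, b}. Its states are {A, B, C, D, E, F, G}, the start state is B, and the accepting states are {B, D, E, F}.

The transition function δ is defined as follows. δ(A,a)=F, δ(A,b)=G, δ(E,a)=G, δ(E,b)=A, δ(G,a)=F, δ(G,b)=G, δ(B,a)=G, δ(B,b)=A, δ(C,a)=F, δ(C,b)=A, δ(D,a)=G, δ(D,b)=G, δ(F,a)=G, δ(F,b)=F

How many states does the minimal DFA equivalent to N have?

3

Reachable states from the start: {A,B,F,G}. Unreachable: {C,D,E} — drop them.
Start with accepting vs non-accepting: {B,F} | {A,G}.
On input b, block {B,F} splits into {B} and {F}.
The partition is now stable with 3 blocks: {B} | {A,G} | {F}.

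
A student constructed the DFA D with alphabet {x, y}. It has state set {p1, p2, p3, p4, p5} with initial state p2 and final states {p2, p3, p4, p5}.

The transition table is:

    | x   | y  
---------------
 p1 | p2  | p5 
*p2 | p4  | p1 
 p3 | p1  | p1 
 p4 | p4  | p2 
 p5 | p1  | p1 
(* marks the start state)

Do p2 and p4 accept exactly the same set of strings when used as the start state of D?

First remove the unreachable states {p3}; 4 states remain.
Start with accepting vs non-accepting: {p2,p4,p5} | {p1}.
On input x, block {p2,p4,p5} splits into {p2,p4} and {p5}.
On input y, block {p2,p4} splits into {p2} and {p4}.
No further refinement is possible. Final partition (4 blocks): {p2} | {p1} | {p5} | {p4}.
p2 and p4 end up in different blocks, so they are distinguishable. For instance, the string 'y' is accepted from only p4.

No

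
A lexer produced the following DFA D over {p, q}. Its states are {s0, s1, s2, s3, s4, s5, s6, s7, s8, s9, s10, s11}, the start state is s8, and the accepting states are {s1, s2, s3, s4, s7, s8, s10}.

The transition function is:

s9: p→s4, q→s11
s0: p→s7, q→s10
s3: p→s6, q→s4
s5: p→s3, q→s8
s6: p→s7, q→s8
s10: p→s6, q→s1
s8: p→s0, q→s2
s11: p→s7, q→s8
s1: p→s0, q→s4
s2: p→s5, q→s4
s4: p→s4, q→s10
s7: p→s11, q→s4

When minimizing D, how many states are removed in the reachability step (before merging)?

1

No path from s8 leads to s9; the other 11 states are all reachable.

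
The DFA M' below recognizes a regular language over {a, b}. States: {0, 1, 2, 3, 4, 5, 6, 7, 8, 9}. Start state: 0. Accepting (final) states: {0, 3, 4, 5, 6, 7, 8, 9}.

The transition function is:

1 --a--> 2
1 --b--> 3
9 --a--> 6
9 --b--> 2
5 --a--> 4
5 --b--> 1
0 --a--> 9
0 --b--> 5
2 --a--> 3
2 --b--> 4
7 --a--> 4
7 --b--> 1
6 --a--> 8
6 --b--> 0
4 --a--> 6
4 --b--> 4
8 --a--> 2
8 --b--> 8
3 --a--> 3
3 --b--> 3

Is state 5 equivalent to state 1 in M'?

No

Reachable states from the start: {0,1,2,3,4,5,6,8,9}. Unreachable: {7} — drop them.
P0 = {0,3,4,5,6,8,9} | {1,2}.
Refine {0,3,4,5,6,8,9} on symbol a: members go to different blocks, giving {0,3,4,5,6,9} and {8}.
Refine {0,3,4,5,6,9} on symbol a: members go to different blocks, giving {0,3,4,5,9} and {6}.
On input a, block {0,3,4,5,9} splits into {0,3,5} and {4,9}.
On input a, block {0,3,5} splits into {0,5} and {3}.
On input b, block {0,5} splits into {0} and {5}.
Split {1,2} by δ(·,a) → {1} and {2}.
Split {4,9} by δ(·,b) → {4} and {9}.
Stable partition: {0} | {1} | {8} | {6} | {4} | {3} | {5} | {2} | {9} — 9 equivalence classes.
5 and 1 end up in different blocks, so they are distinguishable. For instance, the string 'ε' is accepted from only 5.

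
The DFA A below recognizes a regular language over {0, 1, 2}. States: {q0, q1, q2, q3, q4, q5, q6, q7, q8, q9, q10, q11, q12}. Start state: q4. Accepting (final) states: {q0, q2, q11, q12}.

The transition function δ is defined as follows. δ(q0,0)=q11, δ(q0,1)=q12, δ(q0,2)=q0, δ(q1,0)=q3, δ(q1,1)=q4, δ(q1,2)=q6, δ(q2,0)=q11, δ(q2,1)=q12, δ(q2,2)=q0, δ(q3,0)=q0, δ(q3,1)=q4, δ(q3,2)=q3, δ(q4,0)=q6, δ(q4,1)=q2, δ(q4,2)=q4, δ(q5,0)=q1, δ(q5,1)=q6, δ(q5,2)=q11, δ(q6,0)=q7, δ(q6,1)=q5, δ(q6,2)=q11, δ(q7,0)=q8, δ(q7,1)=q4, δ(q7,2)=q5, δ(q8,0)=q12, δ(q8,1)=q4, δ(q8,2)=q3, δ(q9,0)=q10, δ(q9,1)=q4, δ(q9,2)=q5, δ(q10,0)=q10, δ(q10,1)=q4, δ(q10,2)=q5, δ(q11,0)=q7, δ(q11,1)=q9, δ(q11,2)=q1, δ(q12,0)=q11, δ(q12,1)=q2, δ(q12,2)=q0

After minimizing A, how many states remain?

7

All states are reachable from the start state.
P0 = {q0,q2,q11,q12} | {q1,q3,q4,q5,q6,q7,q8,q9,q10}.
Refine {q0,q2,q11,q12} on symbol 0: members go to different blocks, giving {q0,q2,q12} and {q11}.
Split {q1,q3,q4,q5,q6,q7,q8,q9,q10} by δ(·,0) → {q1,q4,q5,q6,q7,q9,q10} and {q3,q8}.
Split {q1,q4,q5,q6,q7,q9,q10} by δ(·,0) → {q4,q5,q6,q9,q10} and {q1,q7}.
Refine {q4,q5,q6,q9,q10} on symbol 0: members go to different blocks, giving {q4,q9,q10} and {q5,q6}.
Split {q4,q9,q10} by δ(·,0) → {q9,q10} and {q4}.
The partition is now stable with 7 blocks: {q0,q2,q12} | {q9,q10} | {q11} | {q3,q8} | {q1,q7} | {q5,q6} | {q4}.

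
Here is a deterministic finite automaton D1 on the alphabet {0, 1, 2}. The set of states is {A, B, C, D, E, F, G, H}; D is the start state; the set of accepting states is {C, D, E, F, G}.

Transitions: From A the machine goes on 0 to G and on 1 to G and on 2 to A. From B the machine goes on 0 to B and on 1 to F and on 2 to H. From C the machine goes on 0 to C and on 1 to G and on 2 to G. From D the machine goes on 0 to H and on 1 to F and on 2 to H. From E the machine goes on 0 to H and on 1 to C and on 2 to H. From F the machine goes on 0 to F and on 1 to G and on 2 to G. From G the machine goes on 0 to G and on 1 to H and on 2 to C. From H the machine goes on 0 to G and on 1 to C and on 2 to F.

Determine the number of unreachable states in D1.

3

Starting at D and following transitions, the reachable set is {C, D, F, G, H}. That leaves A, B, E unreachable — 3 in total.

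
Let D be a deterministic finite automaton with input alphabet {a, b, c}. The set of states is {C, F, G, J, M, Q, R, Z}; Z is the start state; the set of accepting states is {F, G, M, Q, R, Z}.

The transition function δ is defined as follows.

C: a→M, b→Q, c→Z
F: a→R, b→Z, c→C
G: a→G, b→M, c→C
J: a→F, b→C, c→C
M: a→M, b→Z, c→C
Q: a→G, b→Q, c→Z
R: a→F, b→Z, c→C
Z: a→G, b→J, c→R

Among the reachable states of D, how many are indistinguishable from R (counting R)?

P0 = {F,G,M,Q,R,Z} | {C,J}.
Refine {F,G,M,Q,R,Z} on symbol b: members go to different blocks, giving {F,G,M,Q,R} and {Z}.
Refine {F,G,M,Q,R} on symbol b: members go to different blocks, giving {F,M,R} and {G,Q}.
Split {C,J} by δ(·,b) → {C} and {J}.
On input b, block {G,Q} splits into {G} and {Q}.
Stable partition: {F,M,R} | {C} | {Z} | {G} | {J} | {Q} — 6 equivalence classes.
The equivalence class containing R is {F,M,R}, of size 3.

3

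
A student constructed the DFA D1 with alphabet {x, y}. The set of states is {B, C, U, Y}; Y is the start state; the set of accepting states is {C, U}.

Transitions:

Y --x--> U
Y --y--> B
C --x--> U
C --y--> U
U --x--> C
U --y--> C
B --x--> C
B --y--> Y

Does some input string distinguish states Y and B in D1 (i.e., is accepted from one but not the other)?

Every state is reachable, so we keep all 4.
Start with accepting vs non-accepting: {C,U} | {B,Y}.
No further refinement is possible. Final partition (2 blocks): {C,U} | {B,Y}.
Y and B lie in the same block of the stable partition, so they are equivalent — no string distinguishes them.

No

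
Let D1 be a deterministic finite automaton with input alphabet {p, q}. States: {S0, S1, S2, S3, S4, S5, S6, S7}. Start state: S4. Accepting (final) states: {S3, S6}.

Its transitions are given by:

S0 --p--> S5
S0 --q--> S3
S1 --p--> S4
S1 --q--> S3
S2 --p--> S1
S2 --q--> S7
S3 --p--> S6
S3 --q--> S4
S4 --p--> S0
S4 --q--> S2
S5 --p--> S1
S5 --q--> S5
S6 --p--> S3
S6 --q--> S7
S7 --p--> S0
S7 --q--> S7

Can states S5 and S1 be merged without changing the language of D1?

P0 = {S3,S6} | {S0,S1,S2,S4,S5,S7}.
Refine {S0,S1,S2,S4,S5,S7} on symbol q: members go to different blocks, giving {S2,S4,S5,S7} and {S0,S1}.
The partition is now stable with 3 blocks: {S3,S6} | {S2,S4,S5,S7} | {S0,S1}.
S5 and S1 end up in different blocks, so they are distinguishable. For instance, the string 'q' is accepted from only S1.

No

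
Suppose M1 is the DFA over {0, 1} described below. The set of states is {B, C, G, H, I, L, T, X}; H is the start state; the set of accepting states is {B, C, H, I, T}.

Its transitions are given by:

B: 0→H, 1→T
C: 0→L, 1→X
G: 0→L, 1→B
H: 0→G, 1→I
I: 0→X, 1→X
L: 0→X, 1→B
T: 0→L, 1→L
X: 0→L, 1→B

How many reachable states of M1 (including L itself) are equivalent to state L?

Reachable states from the start: {B,G,H,I,L,T,X}. Unreachable: {C} — drop them.
Initial partition by acceptance: {B,H,I,T} | {G,L,X}.
On input 0, block {B,H,I,T} splits into {H,I,T} and {B}.
Refine {H,I,T} on symbol 1: members go to different blocks, giving {I,T} and {H}.
No further refinement is possible. Final partition (4 blocks): {I,T} | {G,L,X} | {B} | {H}.
The equivalence class containing L is {G,L,X}, of size 3.

3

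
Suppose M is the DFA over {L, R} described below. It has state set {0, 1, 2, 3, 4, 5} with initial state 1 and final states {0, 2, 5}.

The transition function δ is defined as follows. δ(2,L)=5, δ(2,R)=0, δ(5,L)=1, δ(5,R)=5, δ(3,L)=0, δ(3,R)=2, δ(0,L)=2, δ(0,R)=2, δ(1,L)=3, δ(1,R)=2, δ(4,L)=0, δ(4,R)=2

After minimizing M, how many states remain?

5

States {4} cannot be reached from the start state, so discard them.
Initial partition by acceptance: {0,2,5} | {1,3}.
Refine {0,2,5} on symbol L: members go to different blocks, giving {0,2} and {5}.
Refine {0,2} on symbol L: members go to different blocks, giving {0} and {2}.
On input L, block {1,3} splits into {1} and {3}.
No further refinement is possible. Final partition (5 blocks): {0} | {1} | {5} | {2} | {3}.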